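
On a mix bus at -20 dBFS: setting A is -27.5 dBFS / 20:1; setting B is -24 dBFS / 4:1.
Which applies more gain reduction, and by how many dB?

A: GR = 7.5 − 7.5/20 = 7.125 dB.
B: GR = 4 − 4/4 = 3 dB.
Difference: 4.125 dB in favour of A.

A, by 4.125 dB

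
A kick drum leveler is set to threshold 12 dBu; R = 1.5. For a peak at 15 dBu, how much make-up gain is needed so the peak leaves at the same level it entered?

1 dB

Overshoot 3 dB → 3/1.5 = 2 dB after compression, so the compressed level is 12 + 2 = 14 dBu.
Make-up = target − compressed = 15 − 14 = 1 dB.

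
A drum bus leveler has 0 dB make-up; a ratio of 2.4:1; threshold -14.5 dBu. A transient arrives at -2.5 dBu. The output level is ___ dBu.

-9.5 dBu

The input is 12 dB above the -14.5 dBu threshold.
At 2.4:1 the overshoot is divided by 2.4, leaving 5 dB above threshold.
That puts the output at -9.5 dBu.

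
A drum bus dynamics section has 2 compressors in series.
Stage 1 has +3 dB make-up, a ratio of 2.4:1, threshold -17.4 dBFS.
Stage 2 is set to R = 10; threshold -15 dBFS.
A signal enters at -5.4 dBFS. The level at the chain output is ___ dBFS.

-14.44 dBFS

Stage 1: 12 dB above -17.4 dBFS, reduced 2.4:1 to 5 dB above → -12.4 dBFS; +3 dB make-up → -9.4 dBFS.
Stage 2: -9.4 dBFS is 5.6 dB over -15 dBFS; at 10:1 that becomes 0.56 dB over, giving -14.44 dBFS.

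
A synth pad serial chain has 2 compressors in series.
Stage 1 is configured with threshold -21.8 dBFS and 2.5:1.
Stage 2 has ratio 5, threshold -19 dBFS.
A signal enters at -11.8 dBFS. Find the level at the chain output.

Stage 1: overshoot 10 dB → 10/2.5 = 4 dB → -17.8 dBFS.
Stage 2: -17.8 dBFS is 1.2 dB over -19 dBFS; at 5:1 that becomes 0.24 dB over, giving -18.76 dBFS.

-18.76 dBFS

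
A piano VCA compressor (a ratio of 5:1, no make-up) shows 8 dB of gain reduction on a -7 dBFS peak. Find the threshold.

-17 dBFS

Gain reduction = -7 − (-15) = 8 dB; output overshoot = GR / (R − 1) = 8 / 4 = 2 dB.
Threshold = output − output overshoot = -15 − 2 = -17 dBFS.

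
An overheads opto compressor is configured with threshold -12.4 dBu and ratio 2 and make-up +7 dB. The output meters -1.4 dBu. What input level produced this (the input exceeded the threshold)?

-4.4 dBu

Remove make-up: -1.4 − 7 = -8.4 dBu.
Post-compression overshoot = -8.4 − (-12.4) = 4 dB.
Input overshoot = R × output overshoot = 8 dB → input = -12.4 + 8 = -4.4 dBu.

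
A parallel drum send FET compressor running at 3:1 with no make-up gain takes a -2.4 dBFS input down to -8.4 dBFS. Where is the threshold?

-11.4 dBFS

Let T be the threshold. Output overshoot = (input overshoot)/R, so -8.4 − T = (-2.4 − T)/3.
3·(-8.4 − T) = -2.4 − T → 2·T = -25.2 − (-2.4) = -22.8.
T = -22.8/2 = -11.4 dBFS.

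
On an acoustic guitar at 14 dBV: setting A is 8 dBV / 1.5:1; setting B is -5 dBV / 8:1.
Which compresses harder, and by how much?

B, by 14.625 dB

A: overshoot 6 dB → output overshoot 4 dB → GR 2 dB.
B: overshoot 19 dB → output overshoot 2.375 dB → GR 16.625 dB.
B applies 14.625 dB more gain reduction.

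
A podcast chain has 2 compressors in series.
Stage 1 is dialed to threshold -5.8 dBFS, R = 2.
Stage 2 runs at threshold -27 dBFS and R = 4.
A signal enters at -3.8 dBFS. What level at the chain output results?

-21.45 dBFS

Stage 1: overshoot 2 dB → 2/2 = 1 dB → -4.8 dBFS.
Stage 2: -4.8 dBFS is 22.2 dB over -27 dBFS; at 4:1 that becomes 5.55 dB over, giving -21.45 dBFS.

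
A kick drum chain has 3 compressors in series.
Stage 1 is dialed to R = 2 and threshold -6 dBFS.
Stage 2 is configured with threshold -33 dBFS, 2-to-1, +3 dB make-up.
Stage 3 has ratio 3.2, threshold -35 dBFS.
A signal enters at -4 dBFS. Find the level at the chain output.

Stage 1: 2 dB above -6 dBFS, reduced 2:1 to 1 dB above → -5 dBFS.
Stage 2: 28 dB above -33 dBFS, reduced 2:1 to 14 dB above → -19 dBFS; +3 dB make-up → -16 dBFS.
Stage 3: -16 dBFS is 19 dB over -35 dBFS; at 3.2:1 that becomes 5.9375 dB over, giving -29.0625 dBFS.

-29.0625 dBFS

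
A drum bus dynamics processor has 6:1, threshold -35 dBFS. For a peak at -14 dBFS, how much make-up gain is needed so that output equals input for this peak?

17.5 dB

The peak compresses to -35 + 21/6 = -31.5 dBFS.
To reach -14 dBFS requires -14 − (-31.5) = 17.5 dB of make-up.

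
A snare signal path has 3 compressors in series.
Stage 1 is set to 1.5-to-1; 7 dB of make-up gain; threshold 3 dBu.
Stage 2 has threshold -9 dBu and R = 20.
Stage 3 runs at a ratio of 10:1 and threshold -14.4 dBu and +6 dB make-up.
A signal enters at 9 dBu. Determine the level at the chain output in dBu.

-7.745 dBu

Stage 1: overshoot 6 dB → 6/1.5 = 4 dB → 7 dBu; +7 dB make-up → 14 dBu.
Stage 2: 14 dBu is 23 dB over -9 dBu; at 20:1 that becomes 1.15 dB over, giving -7.85 dBu.
Stage 3: overshoot 6.55 dB → 6.55/10 = 0.655 dB → -13.745 dBu; +6 dB make-up → -7.745 dBu.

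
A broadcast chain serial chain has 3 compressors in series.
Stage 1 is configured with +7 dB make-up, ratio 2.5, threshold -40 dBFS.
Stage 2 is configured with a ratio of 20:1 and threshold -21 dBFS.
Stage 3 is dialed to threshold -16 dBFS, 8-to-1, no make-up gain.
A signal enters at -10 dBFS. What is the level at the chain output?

-21 dBFS

Stage 1: -10 dBFS is 30 dB over -40 dBFS; at 2.5:1 that becomes 12 dB over, giving -28 dBFS; +7 dB make-up → -21 dBFS.
Stage 2: below threshold (-21 ≤ -21); passes unchanged; output -21 dBFS.
Stage 3: -21 dBFS ≤ -16 dBFS, so stage 3 doesn't engage; output -21 dBFS.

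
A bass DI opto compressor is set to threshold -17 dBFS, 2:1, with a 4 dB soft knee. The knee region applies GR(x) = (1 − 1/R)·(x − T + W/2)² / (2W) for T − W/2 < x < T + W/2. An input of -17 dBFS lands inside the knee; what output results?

x − T + W/2 = -17 − (-17) + 2 = 2.
GR = (1 − 1/2) × 2² / 8 = 0.5 × 4 / 8 = 0.25 dB.
Output = -17 − 0.25 = -17.25 dBFS.

-17.25 dBFS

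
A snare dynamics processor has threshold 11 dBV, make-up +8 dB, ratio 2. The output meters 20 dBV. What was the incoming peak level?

13 dBV

Before make-up, the level was 20 − 8 = 12 dBV.
That's 1 dB above the 11 dBV threshold.
Undo the ratio: input overshoot = 1 × 2 = 2 dB, giving input = 13 dBV.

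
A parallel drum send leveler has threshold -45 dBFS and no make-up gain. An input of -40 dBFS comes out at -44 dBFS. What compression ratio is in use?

5:1

Input overshoot = -40 − (-45) = 5 dB; output overshoot = -44 − (-45) = 1 dB.
Ratio = 5 / 1 = 5.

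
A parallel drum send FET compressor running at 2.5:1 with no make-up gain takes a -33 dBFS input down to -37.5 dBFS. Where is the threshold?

Input is 7.5 dB above T (since output overshoot × R = input overshoot: (-37.5 − T)·2.5 = -33 − T gives T = -40.5 dBFS).
Check: -40.5 + (-33 − (-40.5))/2.5 = -40.5 + 3 = -37.5 dBFS. ✓

-40.5 dBFS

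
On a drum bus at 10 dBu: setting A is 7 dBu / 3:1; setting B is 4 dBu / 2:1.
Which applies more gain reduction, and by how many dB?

B, by 1 dB

A: GR = 3 − 3/3 = 2 dB.
B: GR = 6 − 6/2 = 3 dB.
B applies 1 dB more gain reduction.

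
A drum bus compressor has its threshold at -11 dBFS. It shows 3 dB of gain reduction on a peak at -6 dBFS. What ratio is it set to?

2.5:1

Input overshoot = -6 − (-11) = 5 dB.
Output overshoot = 5 − 3 = 2 dB.
Ratio = input overshoot / output overshoot = 5 / 2 = 2.5.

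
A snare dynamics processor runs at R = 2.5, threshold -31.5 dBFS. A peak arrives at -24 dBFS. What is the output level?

-28.5 dBFS

Overshoot: -24 − (-31.5) = 7.5 dB.
2.5:1 compression reduces that to 7.5/2.5 = 3 dB over.
Output = -31.5 + 3 = -28.5 dBFS.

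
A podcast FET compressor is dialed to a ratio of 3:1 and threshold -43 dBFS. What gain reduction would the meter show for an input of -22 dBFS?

14 dB

Overshoot = -22 − (-43) = 21 dB.
After 3:1 compression the overshoot becomes 21/3 = 7 dB.
Gain reduction = 21 − 7 = 14 dB.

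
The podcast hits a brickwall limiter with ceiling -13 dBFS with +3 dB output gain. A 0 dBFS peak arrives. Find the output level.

The limiter clamps the peak to its -13 dBFS ceiling.
Output gain then adds 3 dB: -13 + 3 = -10 dBFS.

-10 dBFS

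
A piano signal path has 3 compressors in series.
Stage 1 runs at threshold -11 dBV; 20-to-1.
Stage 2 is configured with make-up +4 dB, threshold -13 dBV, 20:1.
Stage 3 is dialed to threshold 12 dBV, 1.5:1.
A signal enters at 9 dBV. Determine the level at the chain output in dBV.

Stage 1: 9 dBV is 20 dB over -11 dBV; at 20:1 that becomes 1 dB over, giving -10 dBV.
Stage 2: -10 dBV is 3 dB over -13 dBV; at 20:1 that becomes 0.15 dB over, giving -12.85 dBV; +4 dB make-up → -8.85 dBV.
Stage 3: -8.85 dBV ≤ 12 dBV, so stage 3 doesn't engage; output -8.85 dBV.

-8.85 dBV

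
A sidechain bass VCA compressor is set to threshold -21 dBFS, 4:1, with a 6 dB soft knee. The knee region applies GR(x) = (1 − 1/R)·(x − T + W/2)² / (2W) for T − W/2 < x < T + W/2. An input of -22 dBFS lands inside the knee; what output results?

x − T + W/2 = -22 − (-21) + 3 = 2.
GR = (1 − 1/4) × 2² / 12 = 0.75 × 4 / 12 = 0.25 dB.
Output = -22 − 0.25 = -22.25 dBFS.

-22.25 dBFS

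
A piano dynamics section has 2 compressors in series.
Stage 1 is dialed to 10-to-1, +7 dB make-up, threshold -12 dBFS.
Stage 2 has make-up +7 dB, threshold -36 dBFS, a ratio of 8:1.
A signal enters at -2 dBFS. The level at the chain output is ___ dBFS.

-25 dBFS

Stage 1: overshoot 10 dB → 10/10 = 1 dB → -11 dBFS; +7 dB make-up → -4 dBFS.
Stage 2: -4 dBFS is 32 dB over -36 dBFS; at 8:1 that becomes 4 dB over, giving -32 dBFS; +7 dB make-up → -25 dBFS.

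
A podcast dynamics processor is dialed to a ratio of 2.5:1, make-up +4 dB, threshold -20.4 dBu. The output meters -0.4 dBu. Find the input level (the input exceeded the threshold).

19.6 dBu

Before make-up, the level was -0.4 − 4 = -4.4 dBu.
That's 16 dB above the -20.4 dBu threshold.
Undo the ratio: input overshoot = 16 × 2.5 = 40 dB, giving input = 19.6 dBu.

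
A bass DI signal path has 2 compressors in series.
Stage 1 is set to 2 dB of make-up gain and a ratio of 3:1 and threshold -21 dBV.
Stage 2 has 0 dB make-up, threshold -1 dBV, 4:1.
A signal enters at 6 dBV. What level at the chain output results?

-10 dBV

Stage 1: 27 dB above -21 dBV, reduced 3:1 to 9 dB above → -12 dBV; +2 dB make-up → -10 dBV.
Stage 2: -10 dBV is at or below the -1 dBV threshold — no compression; output -10 dBV.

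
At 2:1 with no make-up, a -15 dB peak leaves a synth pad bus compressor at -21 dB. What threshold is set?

Input is 12 dB above T (since output overshoot × R = input overshoot: (-21 − T)·2 = -15 − T gives T = -27 dB).
Check: -27 + (-15 − (-27))/2 = -27 + 6 = -21 dB. ✓

-27 dB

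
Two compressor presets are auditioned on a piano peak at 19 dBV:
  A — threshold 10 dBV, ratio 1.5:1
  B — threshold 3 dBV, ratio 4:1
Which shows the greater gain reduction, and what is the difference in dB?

B, by 9 dB

A: overshoot 9 dB → output overshoot 6 dB → GR 3 dB.
B: overshoot 16 dB → output overshoot 4 dB → GR 12 dB.
B reduces 9 dB more.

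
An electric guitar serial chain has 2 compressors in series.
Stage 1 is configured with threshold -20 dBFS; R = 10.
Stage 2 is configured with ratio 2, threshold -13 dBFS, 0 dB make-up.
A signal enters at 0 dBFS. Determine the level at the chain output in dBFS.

-18 dBFS

Stage 1: overshoot 20 dB → 20/10 = 2 dB → -18 dBFS.
Stage 2: -18 dBFS is at or below the -13 dBFS threshold — no compression; output -18 dBFS.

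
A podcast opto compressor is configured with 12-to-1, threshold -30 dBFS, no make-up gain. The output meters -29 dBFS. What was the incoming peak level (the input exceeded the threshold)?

The compressed level sits -29 − (-30) = 1 dB over threshold.
Before 12:1 compression the overshoot was 1 × 12 = 12 dB, so input = -30 + 12 = -18 dBFS.

-18 dBFS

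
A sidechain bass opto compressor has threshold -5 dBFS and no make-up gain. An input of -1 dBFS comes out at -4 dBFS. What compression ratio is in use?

4:1

Input overshoot = -1 − (-5) = 4 dB; output overshoot = -4 − (-5) = 1 dB.
Ratio = 4 / 1 = 4.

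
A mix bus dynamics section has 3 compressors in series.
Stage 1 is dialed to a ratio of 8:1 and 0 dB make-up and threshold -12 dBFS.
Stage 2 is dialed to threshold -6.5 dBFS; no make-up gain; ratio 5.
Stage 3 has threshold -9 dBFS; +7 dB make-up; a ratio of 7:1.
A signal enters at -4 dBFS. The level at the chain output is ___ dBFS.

Stage 1: overshoot 8 dB → 8/8 = 1 dB → -11 dBFS.
Stage 2: below threshold (-11 ≤ -6.5); passes unchanged; output -11 dBFS.
Stage 3: below threshold (-11 ≤ -9); passes unchanged; make-up brings it to -4 dBFS.

-4 dBFS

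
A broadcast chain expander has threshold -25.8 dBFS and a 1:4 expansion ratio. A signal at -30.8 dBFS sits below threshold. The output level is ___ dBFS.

Undershoot = (-25.8) − (-30.8) = 5 dB.
At 1:4, that expands to 20 dB under threshold.
Output = -25.8 − 20 = -45.8 dBFS.

-45.8 dBFS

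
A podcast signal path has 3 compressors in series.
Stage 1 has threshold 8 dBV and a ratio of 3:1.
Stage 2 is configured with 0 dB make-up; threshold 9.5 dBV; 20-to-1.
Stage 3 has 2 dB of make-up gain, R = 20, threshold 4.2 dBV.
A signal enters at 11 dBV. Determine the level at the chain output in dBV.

Stage 1: 11 dBV is 3 dB over 8 dBV; at 3:1 that becomes 1 dB over, giving 9 dBV.
Stage 2: 9 dBV is at or below the 9.5 dBV threshold — no compression; output 9 dBV.
Stage 3: 4.8 dB above 4.2 dBV, reduced 20:1 to 0.24 dB above → 4.44 dBV; +2 dB make-up → 6.44 dBV.

6.44 dBV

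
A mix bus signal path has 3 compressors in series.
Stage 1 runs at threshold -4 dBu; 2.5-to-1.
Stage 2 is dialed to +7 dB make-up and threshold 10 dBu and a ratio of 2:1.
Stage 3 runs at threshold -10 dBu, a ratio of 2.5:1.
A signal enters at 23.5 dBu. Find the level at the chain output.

-0.4 dBu

Stage 1: 23.5 dBu is 27.5 dB over -4 dBu; at 2.5:1 that becomes 11 dB over, giving 7 dBu.
Stage 2: 7 dBu is at or below the 10 dBu threshold — no compression; make-up brings it to 14 dBu.
Stage 3: 24 dB above -10 dBu, reduced 2.5:1 to 9.6 dB above → -0.4 dBu.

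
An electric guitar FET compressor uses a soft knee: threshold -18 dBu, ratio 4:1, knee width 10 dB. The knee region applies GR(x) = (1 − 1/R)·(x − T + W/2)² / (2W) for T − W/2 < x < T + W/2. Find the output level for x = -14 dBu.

x − T + W/2 = -14 − (-18) + 5 = 9.
GR = (1 − 1/4) × 9² / 20 = 0.75 × 81 / 20 = 3.0375 dB.
Output = -14 − 3.0375 = -17.0375 dBu.

-17.0375 dBu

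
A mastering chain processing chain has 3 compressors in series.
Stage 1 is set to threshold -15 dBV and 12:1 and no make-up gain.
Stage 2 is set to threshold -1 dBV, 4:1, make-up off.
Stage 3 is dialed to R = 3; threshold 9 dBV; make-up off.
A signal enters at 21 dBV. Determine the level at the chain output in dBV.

-12 dBV

Stage 1: overshoot 36 dB → 36/12 = 3 dB → -12 dBV.
Stage 2: -12 dBV ≤ -1 dBV, so stage 2 doesn't engage; output -12 dBV.
Stage 3: -12 dBV ≤ 9 dBV, so stage 3 doesn't engage; output -12 dBV.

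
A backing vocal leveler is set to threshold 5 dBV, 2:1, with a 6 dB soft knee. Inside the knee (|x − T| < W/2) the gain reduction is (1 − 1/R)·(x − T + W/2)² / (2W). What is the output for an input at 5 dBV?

x − T + W/2 = 5 − 5 + 3 = 3.
GR = (1 − 1/2) × 3² / 12 = 0.5 × 9 / 12 = 0.375 dB.
Output = 5 − 0.375 = 4.625 dBV.

4.625 dBV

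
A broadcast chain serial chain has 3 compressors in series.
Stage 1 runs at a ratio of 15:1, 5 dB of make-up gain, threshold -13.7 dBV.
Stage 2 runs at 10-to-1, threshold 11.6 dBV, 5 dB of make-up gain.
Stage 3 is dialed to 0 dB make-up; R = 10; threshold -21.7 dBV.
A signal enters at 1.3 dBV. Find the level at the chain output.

Stage 1: 15 dB above -13.7 dBV, reduced 15:1 to 1 dB above → -12.7 dBV; +5 dB make-up → -7.7 dBV.
Stage 2: below threshold (-7.7 ≤ 11.6); passes unchanged; make-up brings it to -2.7 dBV.
Stage 3: overshoot 19 dB → 19/10 = 1.9 dB → -19.8 dBV.

-19.8 dBV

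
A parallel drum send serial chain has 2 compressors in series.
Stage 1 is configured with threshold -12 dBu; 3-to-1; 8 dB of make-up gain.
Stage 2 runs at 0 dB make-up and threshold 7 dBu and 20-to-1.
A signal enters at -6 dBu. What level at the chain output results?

Stage 1: 6 dB above -12 dBu, reduced 3:1 to 2 dB above → -10 dBu; +8 dB make-up → -2 dBu.
Stage 2: -2 dBu ≤ 7 dBu, so stage 2 doesn't engage; output -2 dBu.

-2 dBu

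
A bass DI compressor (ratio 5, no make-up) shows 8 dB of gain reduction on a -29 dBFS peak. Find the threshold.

Let T be the threshold. Output overshoot = (input overshoot)/R, so -37 − T = (-29 − T)/5.
5·(-37 − T) = -29 − T → 4·T = -185 − (-29) = -156.
T = -156/4 = -39 dBFS.

-39 dBFS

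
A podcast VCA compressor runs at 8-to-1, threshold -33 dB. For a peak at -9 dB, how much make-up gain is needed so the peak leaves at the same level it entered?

Overshoot 24 dB → 24/8 = 3 dB after compression, so the compressed level is -33 + 3 = -30 dB.
Make-up = target − compressed = -9 − (-30) = 21 dB.

21 dB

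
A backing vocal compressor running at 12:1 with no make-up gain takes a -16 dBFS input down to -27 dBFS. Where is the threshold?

-28 dBFS

Let T be the threshold. Output overshoot = (input overshoot)/R, so -27 − T = (-16 − T)/12.
12·(-27 − T) = -16 − T → 11·T = -324 − (-16) = -308.
T = -308/11 = -28 dBFS.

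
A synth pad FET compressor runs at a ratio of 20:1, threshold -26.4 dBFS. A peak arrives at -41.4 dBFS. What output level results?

-41.4 dBFS is 15 dB below the -26.4 dBFS threshold, so no gain reduction is applied.
Output = input = -41.4 dBFS.

-41.4 dBFS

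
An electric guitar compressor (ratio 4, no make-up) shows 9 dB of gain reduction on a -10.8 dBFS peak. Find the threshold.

-22.8 dBFS

Let T be the threshold. Output overshoot = (input overshoot)/R, so -19.8 − T = (-10.8 − T)/4.
4·(-19.8 − T) = -10.8 − T → 3·T = -79.2 − (-10.8) = -68.4.
T = -68.4/3 = -22.8 dBFS.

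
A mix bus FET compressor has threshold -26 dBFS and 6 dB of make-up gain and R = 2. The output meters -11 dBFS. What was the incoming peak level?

Stripping the +6 dB make-up gives -17 dBFS at the gain stage.
The compressed level sits -17 − (-26) = 9 dB over threshold.
Before 2:1 compression the overshoot was 9 × 2 = 18 dB, so input = -26 + 18 = -8 dBFS.

-8 dBFS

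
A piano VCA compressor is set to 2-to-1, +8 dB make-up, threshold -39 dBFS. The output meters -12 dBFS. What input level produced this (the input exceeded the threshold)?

Stripping the +8 dB make-up gives -20 dBFS at the gain stage.
That's 19 dB above the -39 dBFS threshold.
Undo the ratio: input overshoot = 19 × 2 = 38 dB, giving input = -1 dBFS.

-1 dBFS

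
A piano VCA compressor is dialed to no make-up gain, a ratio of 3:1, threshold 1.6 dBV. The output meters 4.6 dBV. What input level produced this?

10.6 dBV

The compressed level sits 4.6 − 1.6 = 3 dB over threshold.
Input overshoot = R × output overshoot = 9 dB → input = 1.6 + 9 = 10.6 dBV.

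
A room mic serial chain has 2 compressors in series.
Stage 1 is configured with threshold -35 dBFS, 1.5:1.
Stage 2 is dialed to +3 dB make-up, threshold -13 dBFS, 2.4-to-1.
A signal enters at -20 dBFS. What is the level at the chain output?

Stage 1: -20 dBFS is 15 dB over -35 dBFS; at 1.5:1 that becomes 10 dB over, giving -25 dBFS.
Stage 2: -25 dBFS ≤ -13 dBFS, so stage 2 doesn't engage; make-up brings it to -22 dBFS.

-22 dBFS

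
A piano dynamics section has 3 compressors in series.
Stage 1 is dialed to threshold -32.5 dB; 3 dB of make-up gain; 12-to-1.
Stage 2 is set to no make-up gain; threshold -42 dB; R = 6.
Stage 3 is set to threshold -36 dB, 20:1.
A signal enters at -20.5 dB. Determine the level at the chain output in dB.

-39.75 dB

Stage 1: overshoot 12 dB → 12/12 = 1 dB → -31.5 dB; +3 dB make-up → -28.5 dB.
Stage 2: overshoot 13.5 dB → 13.5/6 = 2.25 dB → -39.75 dB.
Stage 3: -39.75 dB ≤ -36 dB, so stage 3 doesn't engage; output -39.75 dB.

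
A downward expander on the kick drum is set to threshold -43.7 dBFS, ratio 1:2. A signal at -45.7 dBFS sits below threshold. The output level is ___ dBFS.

-47.7 dBFS

Undershoot = (-43.7) − (-45.7) = 2 dB.
At 1:2, that expands to 4 dB under threshold.
Output = -43.7 − 4 = -47.7 dBFS.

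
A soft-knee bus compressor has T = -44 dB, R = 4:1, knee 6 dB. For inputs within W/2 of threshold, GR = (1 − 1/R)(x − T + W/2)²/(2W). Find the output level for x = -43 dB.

x − T + W/2 = -43 − (-44) + 3 = 4.
GR = (1 − 1/4) × 4² / 12 = 0.75 × 16 / 12 = 1 dB.
Output = -43 − 1 = -44 dB.

-44 dB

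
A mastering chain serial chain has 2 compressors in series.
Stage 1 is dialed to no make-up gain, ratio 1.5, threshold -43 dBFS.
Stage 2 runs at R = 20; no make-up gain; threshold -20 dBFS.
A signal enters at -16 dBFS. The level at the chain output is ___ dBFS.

-25 dBFS

Stage 1: -16 dBFS is 27 dB over -43 dBFS; at 1.5:1 that becomes 18 dB over, giving -25 dBFS.
Stage 2: -25 dBFS is at or below the -20 dBFS threshold — no compression; output -25 dBFS.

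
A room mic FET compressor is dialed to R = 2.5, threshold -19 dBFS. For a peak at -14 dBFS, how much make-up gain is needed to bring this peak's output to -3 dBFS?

Overshoot 5 dB → 5/2.5 = 2 dB after compression, so the compressed level is -19 + 2 = -17 dBFS.
Make-up = target − compressed = -3 − (-17) = 14 dB.

14 dB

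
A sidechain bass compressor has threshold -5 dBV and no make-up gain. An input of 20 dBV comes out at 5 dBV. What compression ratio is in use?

Input overshoot = 20 − (-5) = 25 dB; output overshoot = 5 − (-5) = 10 dB.
Ratio = 25 / 10 = 2.5.

2.5:1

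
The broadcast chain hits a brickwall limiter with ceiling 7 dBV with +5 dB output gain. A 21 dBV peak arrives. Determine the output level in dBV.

The limiter clamps the peak to its 7 dBV ceiling.
Output gain then adds 5 dB: 7 + 5 = 12 dBV.

12 dBV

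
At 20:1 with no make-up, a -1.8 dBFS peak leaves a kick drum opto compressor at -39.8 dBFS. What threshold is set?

-41.8 dBFS

Input is 40 dB above T (since output overshoot × R = input overshoot: (-39.8 − T)·20 = -1.8 − T gives T = -41.8 dBFS).
Check: -41.8 + (-1.8 − (-41.8))/20 = -41.8 + 2 = -39.8 dBFS. ✓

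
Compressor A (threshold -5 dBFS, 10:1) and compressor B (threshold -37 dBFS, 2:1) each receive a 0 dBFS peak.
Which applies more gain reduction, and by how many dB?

B, by 14 dB

A: GR = 5 − 5/10 = 4.5 dB.
B: GR = 37 − 37/2 = 18.5 dB.
B reduces 14 dB more.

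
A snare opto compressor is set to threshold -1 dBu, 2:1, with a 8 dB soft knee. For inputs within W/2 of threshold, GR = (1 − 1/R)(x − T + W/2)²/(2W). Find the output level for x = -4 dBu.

x − T + W/2 = -4 − (-1) + 4 = 1.
GR = (1 − 1/2) × 1² / 16 = 0.5 × 1 / 16 = 0.03125 dB.
Output = -4 − 0.03125 = -4.03125 dBu.

-4.03125 dBu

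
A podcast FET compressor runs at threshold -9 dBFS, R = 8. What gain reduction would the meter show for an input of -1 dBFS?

7 dB

-1 dBFS exceeds the threshold by 8 dB.
At 8:1, output sits 8/8 = 1 dB above threshold.
GR = overshoot in − overshoot out = 8 − 1 = 7 dB.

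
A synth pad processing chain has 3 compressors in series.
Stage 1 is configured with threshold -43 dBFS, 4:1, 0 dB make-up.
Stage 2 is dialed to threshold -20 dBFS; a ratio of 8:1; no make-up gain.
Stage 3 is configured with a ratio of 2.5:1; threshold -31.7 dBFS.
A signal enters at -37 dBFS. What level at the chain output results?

Stage 1: 6 dB above -43 dBFS, reduced 4:1 to 1.5 dB above → -41.5 dBFS.
Stage 2: -41.5 dBFS ≤ -20 dBFS, so stage 2 doesn't engage; output -41.5 dBFS.
Stage 3: -41.5 dBFS ≤ -31.7 dBFS, so stage 3 doesn't engage; output -41.5 dBFS.

-41.5 dBFS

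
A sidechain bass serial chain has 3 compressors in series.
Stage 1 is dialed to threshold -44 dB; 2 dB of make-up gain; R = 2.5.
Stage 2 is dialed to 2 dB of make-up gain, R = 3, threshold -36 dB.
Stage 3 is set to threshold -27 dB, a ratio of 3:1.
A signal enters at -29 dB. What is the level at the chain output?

-34 dB

Stage 1: 15 dB above -44 dB, reduced 2.5:1 to 6 dB above → -38 dB; +2 dB make-up → -36 dB.
Stage 2: below threshold (-36 ≤ -36); passes unchanged; make-up brings it to -34 dB.
Stage 3: -34 dB is at or below the -27 dB threshold — no compression; output -34 dB.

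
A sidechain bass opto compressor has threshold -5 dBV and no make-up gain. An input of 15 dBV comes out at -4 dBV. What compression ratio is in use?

20:1

Input overshoot = 15 − (-5) = 20 dB; output overshoot = -4 − (-5) = 1 dB.
Ratio = 20 / 1 = 20.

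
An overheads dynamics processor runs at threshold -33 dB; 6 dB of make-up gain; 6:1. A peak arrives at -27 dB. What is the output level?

-26 dB

The input is 6 dB above the -33 dB threshold.
At 6:1 the overshoot is divided by 6, leaving 1 dB above threshold.
So the level is -33 + 1 = -32 dB; make-up adds 6 dB, giving -26 dB.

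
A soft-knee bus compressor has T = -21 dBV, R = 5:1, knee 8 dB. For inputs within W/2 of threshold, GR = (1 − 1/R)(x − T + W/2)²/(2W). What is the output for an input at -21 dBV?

-21.8 dBV

x − T + W/2 = -21 − (-21) + 4 = 4.
GR = (1 − 1/5) × 4² / 16 = 0.8 × 16 / 16 = 0.8 dB.
Output = -21 − 0.8 = -21.8 dBV.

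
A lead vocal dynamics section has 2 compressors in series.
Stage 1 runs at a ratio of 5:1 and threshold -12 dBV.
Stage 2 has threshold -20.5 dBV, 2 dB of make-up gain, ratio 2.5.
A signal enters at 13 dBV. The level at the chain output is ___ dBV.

Stage 1: 25 dB above -12 dBV, reduced 5:1 to 5 dB above → -7 dBV.
Stage 2: 13.5 dB above -20.5 dBV, reduced 2.5:1 to 5.4 dB above → -15.1 dBV; +2 dB make-up → -13.1 dBV.

-13.1 dBV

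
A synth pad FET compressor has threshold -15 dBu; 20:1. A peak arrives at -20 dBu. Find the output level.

-20 dBu is 5 dB below the -15 dBu threshold, so no gain reduction is applied.
Output = input = -20 dBu.

-20 dBu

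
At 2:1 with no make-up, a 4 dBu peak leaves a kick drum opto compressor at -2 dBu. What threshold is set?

Gain reduction = 4 − (-2) = 6 dB; output overshoot = GR / (R − 1) = 6 / 1 = 6 dB.
Threshold = output − output overshoot = -2 − 6 = -8 dBu.

-8 dBu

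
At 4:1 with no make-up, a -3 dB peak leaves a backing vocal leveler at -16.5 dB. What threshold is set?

-21 dB

Let T be the threshold. Output overshoot = (input overshoot)/R, so -16.5 − T = (-3 − T)/4.
4·(-16.5 − T) = -3 − T → 3·T = -66 − (-3) = -63.
T = -63/3 = -21 dB.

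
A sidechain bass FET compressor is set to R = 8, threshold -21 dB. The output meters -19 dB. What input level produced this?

The compressed level sits -19 − (-21) = 2 dB over threshold.
Undo the ratio: input overshoot = 2 × 8 = 16 dB, giving input = -5 dB.

-5 dB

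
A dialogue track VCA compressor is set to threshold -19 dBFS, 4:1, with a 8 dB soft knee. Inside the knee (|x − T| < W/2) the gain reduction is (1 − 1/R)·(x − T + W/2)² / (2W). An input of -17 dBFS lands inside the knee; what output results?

x − T + W/2 = -17 − (-19) + 4 = 6.
GR = (1 − 1/4) × 6² / 16 = 0.75 × 36 / 16 = 1.6875 dB.
Output = -17 − 1.6875 = -18.6875 dBFS.

-18.6875 dBFS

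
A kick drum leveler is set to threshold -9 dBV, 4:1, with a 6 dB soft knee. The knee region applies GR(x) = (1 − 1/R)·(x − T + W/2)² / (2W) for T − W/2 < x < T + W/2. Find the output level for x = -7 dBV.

-8.5625 dBV

x − T + W/2 = -7 − (-9) + 3 = 5.
GR = (1 − 1/4) × 5² / 12 = 0.75 × 25 / 12 = 1.5625 dB.
Output = -7 − 1.5625 = -8.5625 dBV.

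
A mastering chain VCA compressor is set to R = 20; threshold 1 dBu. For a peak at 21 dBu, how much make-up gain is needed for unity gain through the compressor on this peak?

The peak compresses to 1 + 20/20 = 2 dBu.
To reach 21 dBu requires 21 − 2 = 19 dB of make-up.

19 dB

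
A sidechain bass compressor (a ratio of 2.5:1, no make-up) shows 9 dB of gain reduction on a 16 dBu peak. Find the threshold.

1 dBu

Let T be the threshold. Output overshoot = (input overshoot)/R, so 7 − T = (16 − T)/2.5.
2.5·(7 − T) = 16 − T → 1.5·T = 17.5 − 16 = 1.5.
T = 1.5/1.5 = 1 dBu.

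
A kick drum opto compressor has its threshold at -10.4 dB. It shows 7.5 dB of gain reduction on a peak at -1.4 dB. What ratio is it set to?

Input overshoot = -1.4 − (-10.4) = 9 dB.
Output overshoot = 9 − 7.5 = 1.5 dB.
Ratio = input overshoot / output overshoot = 9 / 1.5 = 6.

6:1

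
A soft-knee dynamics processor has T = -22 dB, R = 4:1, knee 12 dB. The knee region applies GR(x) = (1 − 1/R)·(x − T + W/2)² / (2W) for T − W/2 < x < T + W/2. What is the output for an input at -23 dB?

x − T + W/2 = -23 − (-22) + 6 = 5.
GR = (1 − 1/4) × 5² / 24 = 0.75 × 25 / 24 = 0.78125 dB.
Output = -23 − 0.78125 = -23.78125 dB.

-23.78125 dB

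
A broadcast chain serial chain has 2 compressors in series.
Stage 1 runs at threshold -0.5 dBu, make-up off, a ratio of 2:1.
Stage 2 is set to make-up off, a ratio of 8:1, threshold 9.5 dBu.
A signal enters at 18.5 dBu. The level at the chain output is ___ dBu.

Stage 1: 18.5 dBu is 19 dB over -0.5 dBu; at 2:1 that becomes 9.5 dB over, giving 9 dBu.
Stage 2: below threshold (9 ≤ 9.5); passes unchanged; output 9 dBu.

9 dBu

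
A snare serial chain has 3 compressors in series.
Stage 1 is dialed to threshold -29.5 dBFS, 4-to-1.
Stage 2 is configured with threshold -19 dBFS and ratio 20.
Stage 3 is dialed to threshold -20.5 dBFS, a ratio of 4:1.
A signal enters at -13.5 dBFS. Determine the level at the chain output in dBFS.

-25.5 dBFS

Stage 1: 16 dB above -29.5 dBFS, reduced 4:1 to 4 dB above → -25.5 dBFS.
Stage 2: -25.5 dBFS is at or below the -19 dBFS threshold — no compression; output -25.5 dBFS.
Stage 3: -25.5 dBFS ≤ -20.5 dBFS, so stage 3 doesn't engage; output -25.5 dBFS.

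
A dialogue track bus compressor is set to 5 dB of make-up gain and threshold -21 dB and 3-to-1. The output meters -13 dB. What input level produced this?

Stripping the +5 dB make-up gives -18 dB at the gain stage.
Post-compression overshoot = -18 − (-21) = 3 dB.
Before 3:1 compression the overshoot was 3 × 3 = 9 dB, so input = -21 + 9 = -12 dB.

-12 dB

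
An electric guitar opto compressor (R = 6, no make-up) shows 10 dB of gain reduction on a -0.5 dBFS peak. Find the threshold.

Gain reduction = -0.5 − (-10.5) = 10 dB; output overshoot = GR / (R − 1) = 10 / 5 = 2 dB.
Threshold = output − output overshoot = -10.5 − 2 = -12.5 dBFS.

-12.5 dBFS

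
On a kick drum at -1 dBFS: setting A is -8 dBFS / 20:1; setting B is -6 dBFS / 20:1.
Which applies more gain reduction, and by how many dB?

A: 7 dB over, compressed to 0.35 dB over, so 6.65 dB of GR.
B: 5 dB over, compressed to 0.25 dB over, so 4.75 dB of GR.
Difference: 1.9 dB in favour of A.

A, by 1.9 dB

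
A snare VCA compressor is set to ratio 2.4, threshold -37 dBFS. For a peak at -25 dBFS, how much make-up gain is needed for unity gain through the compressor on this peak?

7 dB

The peak compresses to -37 + 12/2.4 = -32 dBFS.
To reach -25 dBFS requires -25 − (-32) = 7 dB of make-up.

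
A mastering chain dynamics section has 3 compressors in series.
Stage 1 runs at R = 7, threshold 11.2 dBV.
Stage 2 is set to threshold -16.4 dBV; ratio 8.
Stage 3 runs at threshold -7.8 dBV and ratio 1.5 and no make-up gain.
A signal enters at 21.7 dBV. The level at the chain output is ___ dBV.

Stage 1: 21.7 dBV is 10.5 dB over 11.2 dBV; at 7:1 that becomes 1.5 dB over, giving 12.7 dBV.
Stage 2: 12.7 dBV is 29.1 dB over -16.4 dBV; at 8:1 that becomes 3.6375 dB over, giving -12.7625 dBV.
Stage 3: below threshold (-12.7625 ≤ -7.8); passes unchanged; output -12.7625 dBV.

-12.7625 dBV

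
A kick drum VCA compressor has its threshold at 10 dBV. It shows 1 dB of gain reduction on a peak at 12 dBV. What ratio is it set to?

2:1

Input overshoot = 12 − 10 = 2 dB.
Output overshoot = 2 − 1 = 1 dB.
Ratio = input overshoot / output overshoot = 2 / 1 = 2.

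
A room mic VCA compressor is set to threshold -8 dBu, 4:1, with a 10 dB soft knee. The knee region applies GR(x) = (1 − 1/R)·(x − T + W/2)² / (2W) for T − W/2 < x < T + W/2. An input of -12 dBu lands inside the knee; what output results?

-12.0375 dBu

x − T + W/2 = -12 − (-8) + 5 = 1.
GR = (1 − 1/4) × 1² / 20 = 0.75 × 1 / 20 = 0.0375 dB.
Output = -12 − 0.0375 = -12.0375 dBu.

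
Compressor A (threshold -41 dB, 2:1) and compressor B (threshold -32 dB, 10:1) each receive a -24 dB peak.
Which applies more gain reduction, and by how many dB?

A, by 1.3 dB

A: overshoot 17 dB → output overshoot 8.5 dB → GR 8.5 dB.
B: overshoot 8 dB → output overshoot 0.8 dB → GR 7.2 dB.
A applies 1.3 dB more gain reduction.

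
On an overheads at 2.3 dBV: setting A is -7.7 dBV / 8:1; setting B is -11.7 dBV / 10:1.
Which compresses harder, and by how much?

A: GR = 10 − 10/8 = 8.75 dB.
B: GR = 14 − 14/10 = 12.6 dB.
B reduces 3.85 dB more.

B, by 3.85 dB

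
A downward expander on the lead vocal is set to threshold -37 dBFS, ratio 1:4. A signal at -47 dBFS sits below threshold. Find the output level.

Undershoot = (-37) − (-47) = 10 dB.
At 1:4, that expands to 40 dB under threshold.
Output = -37 − 40 = -77 dBFS.

-77 dBFS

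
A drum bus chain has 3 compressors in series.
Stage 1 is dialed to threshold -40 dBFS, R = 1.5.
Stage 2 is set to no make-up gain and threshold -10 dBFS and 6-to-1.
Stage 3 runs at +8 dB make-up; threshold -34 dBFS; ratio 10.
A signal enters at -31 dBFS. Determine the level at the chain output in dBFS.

-26 dBFS

Stage 1: overshoot 9 dB → 9/1.5 = 6 dB → -34 dBFS.
Stage 2: below threshold (-34 ≤ -10); passes unchanged; output -34 dBFS.
Stage 3: -34 dBFS ≤ -34 dBFS, so stage 3 doesn't engage; make-up brings it to -26 dBFS.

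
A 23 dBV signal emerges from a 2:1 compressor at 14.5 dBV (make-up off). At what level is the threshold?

Let T be the threshold. Output overshoot = (input overshoot)/R, so 14.5 − T = (23 − T)/2.
2·(14.5 − T) = 23 − T → 1·T = 29 − 23 = 6.
T = 6/1 = 6 dBV.

6 dBV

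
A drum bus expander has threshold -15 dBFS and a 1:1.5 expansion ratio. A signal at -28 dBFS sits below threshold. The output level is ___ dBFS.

-34.5 dBFS

The input is 13 dB below the -15 dBFS threshold.
A 1:1.5 expander multiplies undershoot by 1.5: 13 × 1.5 = 19.5 dB below threshold.
Output = -15 − 19.5 = -34.5 dBFS.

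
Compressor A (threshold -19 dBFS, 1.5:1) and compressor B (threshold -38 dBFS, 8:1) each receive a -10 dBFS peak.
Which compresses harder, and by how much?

A: 9 dB over, compressed to 6 dB over, so 3 dB of GR.
B: 28 dB over, compressed to 3.5 dB over, so 24.5 dB of GR.
B reduces 21.5 dB more.

B, by 21.5 dB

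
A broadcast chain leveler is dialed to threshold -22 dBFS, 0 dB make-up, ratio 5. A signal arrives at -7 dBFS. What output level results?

-19 dBFS

Overshoot: -7 − (-22) = 15 dB.
5:1 compression reduces that to 15/5 = 3 dB over.
Output = -22 + 3 = -19 dBFS.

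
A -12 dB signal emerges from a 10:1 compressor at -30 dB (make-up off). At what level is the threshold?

Let T be the threshold. Output overshoot = (input overshoot)/R, so -30 − T = (-12 − T)/10.
10·(-30 − T) = -12 − T → 9·T = -300 − (-12) = -288.
T = -288/9 = -32 dB.

-32 dB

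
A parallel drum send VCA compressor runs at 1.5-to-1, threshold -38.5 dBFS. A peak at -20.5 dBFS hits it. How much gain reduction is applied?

6 dB

The signal is 18 dB above threshold.
At 1.5:1, output sits 18/1.5 = 12 dB above threshold.
Gain reduction = 18 − 12 = 6 dB.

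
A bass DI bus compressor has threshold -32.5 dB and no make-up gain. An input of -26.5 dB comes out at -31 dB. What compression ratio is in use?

4:1

Input overshoot = -26.5 − (-32.5) = 6 dB; output overshoot = -31 − (-32.5) = 1.5 dB.
Ratio = 6 / 1.5 = 4.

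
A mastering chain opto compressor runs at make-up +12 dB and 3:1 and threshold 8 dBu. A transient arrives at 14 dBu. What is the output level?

The input is 6 dB above the 8 dBu threshold.
3:1 compression reduces that to 6/3 = 2 dB over.
So the level is 8 + 2 = 10 dBu; make-up adds 12 dB, giving 22 dBu.

22 dBu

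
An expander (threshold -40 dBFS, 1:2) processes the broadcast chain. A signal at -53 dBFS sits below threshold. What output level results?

-66 dBFS

The input is 13 dB below the -40 dBFS threshold.
A 1:2 expander multiplies undershoot by 2: 13 × 2 = 26 dB below threshold.
Output = -40 − 26 = -66 dBFS.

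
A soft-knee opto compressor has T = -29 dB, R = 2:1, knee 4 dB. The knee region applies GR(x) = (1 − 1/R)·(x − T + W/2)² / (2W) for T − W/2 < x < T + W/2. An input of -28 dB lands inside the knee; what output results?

x − T + W/2 = -28 − (-29) + 2 = 3.
GR = (1 − 1/2) × 3² / 8 = 0.5 × 9 / 8 = 0.5625 dB.
Output = -28 − 0.5625 = -28.5625 dB.

-28.5625 dB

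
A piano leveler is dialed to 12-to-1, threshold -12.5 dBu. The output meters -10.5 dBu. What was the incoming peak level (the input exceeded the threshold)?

The compressed level sits -10.5 − (-12.5) = 2 dB over threshold.
Input overshoot = R × output overshoot = 24 dB → input = -12.5 + 24 = 11.5 dBu.

11.5 dBu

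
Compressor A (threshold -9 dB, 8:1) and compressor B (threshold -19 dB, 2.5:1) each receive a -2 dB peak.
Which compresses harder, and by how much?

A: GR = 7 − 7/8 = 6.125 dB.
B: GR = 17 − 17/2.5 = 10.2 dB.
B reduces 4.075 dB more.

B, by 4.075 dB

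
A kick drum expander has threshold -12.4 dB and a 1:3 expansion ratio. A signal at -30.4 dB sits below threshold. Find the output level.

Undershoot = (-12.4) − (-30.4) = 18 dB.
At 1:3, that expands to 54 dB under threshold.
Output = -12.4 − 54 = -66.4 dB.

-66.4 dB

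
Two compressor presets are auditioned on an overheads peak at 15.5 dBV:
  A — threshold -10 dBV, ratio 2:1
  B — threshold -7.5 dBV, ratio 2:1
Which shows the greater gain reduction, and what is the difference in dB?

A, by 1.25 dB

A: overshoot 25.5 dB → output overshoot 12.75 dB → GR 12.75 dB.
B: overshoot 23 dB → output overshoot 11.5 dB → GR 11.5 dB.
A reduces 1.25 dB more.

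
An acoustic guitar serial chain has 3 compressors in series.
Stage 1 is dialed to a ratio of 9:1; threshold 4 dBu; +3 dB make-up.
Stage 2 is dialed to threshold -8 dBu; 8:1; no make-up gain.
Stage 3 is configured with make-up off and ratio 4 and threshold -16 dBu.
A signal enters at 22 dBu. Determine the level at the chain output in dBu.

-13.46875 dBu

Stage 1: 18 dB above 4 dBu, reduced 9:1 to 2 dB above → 6 dBu; +3 dB make-up → 9 dBu.
Stage 2: 17 dB above -8 dBu, reduced 8:1 to 2.125 dB above → -5.875 dBu.
Stage 3: overshoot 10.125 dB → 10.125/4 = 2.53125 dB → -13.46875 dBu.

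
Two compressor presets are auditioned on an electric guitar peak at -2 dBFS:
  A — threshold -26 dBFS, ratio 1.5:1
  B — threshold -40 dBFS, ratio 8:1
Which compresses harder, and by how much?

B, by 25.25 dB

A: 24 dB over, compressed to 16 dB over, so 8 dB of GR.
B: 38 dB over, compressed to 4.75 dB over, so 33.25 dB of GR.
B reduces 25.25 dB more.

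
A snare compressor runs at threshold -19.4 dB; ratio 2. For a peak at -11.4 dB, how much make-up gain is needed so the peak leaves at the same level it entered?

Without make-up, output = threshold + overshoot/2 = -19.4 + 4 = -15.4 dB.
Gap to target: 4 dB.

4 dB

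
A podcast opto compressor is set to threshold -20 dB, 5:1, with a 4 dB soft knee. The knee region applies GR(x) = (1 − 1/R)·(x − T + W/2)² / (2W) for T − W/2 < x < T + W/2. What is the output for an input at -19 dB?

-19.9 dB

x − T + W/2 = -19 − (-20) + 2 = 3.
GR = (1 − 1/5) × 3² / 8 = 0.8 × 9 / 8 = 0.9 dB.
Output = -19 − 0.9 = -19.9 dB.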